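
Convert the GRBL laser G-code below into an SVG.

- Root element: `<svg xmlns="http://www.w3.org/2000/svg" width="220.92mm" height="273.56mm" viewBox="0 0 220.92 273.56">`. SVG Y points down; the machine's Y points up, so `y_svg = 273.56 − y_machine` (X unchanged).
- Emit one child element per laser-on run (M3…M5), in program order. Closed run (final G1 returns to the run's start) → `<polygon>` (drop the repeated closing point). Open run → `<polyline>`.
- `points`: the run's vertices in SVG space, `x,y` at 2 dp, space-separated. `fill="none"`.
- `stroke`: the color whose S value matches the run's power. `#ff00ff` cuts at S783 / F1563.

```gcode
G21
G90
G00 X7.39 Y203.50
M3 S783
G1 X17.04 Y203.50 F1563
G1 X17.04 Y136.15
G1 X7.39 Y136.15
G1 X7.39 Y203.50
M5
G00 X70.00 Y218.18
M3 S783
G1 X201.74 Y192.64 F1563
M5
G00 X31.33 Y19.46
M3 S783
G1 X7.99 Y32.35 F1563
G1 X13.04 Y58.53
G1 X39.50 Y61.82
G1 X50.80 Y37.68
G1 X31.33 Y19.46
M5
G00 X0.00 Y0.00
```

<svg xmlns="http://www.w3.org/2000/svg" width="220.92mm" height="273.56mm" viewBox="0 0 220.92 273.56">
  <polygon points="7.39,70.06 17.04,70.06 17.04,137.41 7.39,137.41" fill="none" stroke="#ff00ff"/>
  <polyline points="70.00,55.38 201.74,80.92" fill="none" stroke="#ff00ff"/>
  <polygon points="31.33,254.10 7.99,241.21 13.04,215.03 39.50,211.74 50.80,235.88" fill="none" stroke="#ff00ff"/>
</svg>

Each laser-on run becomes one SVG element. Flip Y back into SVG space with y_svg = 273.56 − y_machine. Every run uses S783, so all elements get stroke `#ff00ff` (cut).

Run 1: The run returns to its start, so emit a `<polygon>` with points (Y-flipped): 7.39,70.06 17.04,70.06 17.04,137.41 7.39,137.41.

Run 2: The run is open, so emit a `<polyline>` with points (Y-flipped): 70.00,55.38 201.74,80.92.

Run 3: The run returns to its start, so emit a `<polygon>` with points (Y-flipped): 31.33,254.10 7.99,241.21 13.04,215.03 39.50,211.74 50.80,235.88.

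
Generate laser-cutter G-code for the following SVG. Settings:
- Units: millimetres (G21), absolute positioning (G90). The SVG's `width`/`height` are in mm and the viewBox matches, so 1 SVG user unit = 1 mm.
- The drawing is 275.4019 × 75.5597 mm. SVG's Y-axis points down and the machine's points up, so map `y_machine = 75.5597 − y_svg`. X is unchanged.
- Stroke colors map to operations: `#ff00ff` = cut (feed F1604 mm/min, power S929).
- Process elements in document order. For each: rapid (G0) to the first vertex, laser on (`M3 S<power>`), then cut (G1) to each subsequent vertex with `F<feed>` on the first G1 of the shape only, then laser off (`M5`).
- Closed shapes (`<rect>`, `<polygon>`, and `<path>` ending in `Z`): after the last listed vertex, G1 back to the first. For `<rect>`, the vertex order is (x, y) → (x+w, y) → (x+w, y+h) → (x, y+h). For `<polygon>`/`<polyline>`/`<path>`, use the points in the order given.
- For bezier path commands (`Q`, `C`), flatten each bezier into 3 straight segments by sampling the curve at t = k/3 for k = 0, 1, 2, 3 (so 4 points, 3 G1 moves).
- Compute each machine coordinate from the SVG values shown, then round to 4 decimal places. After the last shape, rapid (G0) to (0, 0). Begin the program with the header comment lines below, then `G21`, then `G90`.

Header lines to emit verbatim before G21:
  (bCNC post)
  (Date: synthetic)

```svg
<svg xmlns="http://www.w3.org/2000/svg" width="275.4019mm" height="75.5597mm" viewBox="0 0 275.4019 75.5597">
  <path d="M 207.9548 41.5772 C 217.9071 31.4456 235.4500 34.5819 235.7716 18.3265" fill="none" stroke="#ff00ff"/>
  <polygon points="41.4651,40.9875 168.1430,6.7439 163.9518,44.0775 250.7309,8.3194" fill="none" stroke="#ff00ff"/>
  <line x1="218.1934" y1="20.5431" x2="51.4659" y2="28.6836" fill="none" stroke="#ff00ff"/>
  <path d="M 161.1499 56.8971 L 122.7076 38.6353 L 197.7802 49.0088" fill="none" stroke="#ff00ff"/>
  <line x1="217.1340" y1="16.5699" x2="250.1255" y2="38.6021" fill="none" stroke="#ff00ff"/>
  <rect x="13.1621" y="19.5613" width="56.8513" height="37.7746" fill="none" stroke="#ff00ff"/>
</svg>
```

(bCNC post)
(Date: synthetic)
G21
G90
G0 X207.9548 Y33.9825
M3 S929
G1 X219.5183 Y40.9011 F1604
G1 X230.6285 Y46.2321
G1 X235.7716 Y57.2332
M5
G0 X41.4651 Y34.5722
M3 S929
G1 X168.1430 Y68.8158 F1604
G1 X163.9518 Y31.4822
G1 X250.7309 Y67.2403
G1 X41.4651 Y34.5722
M5
G0 X218.1934 Y55.0166
M3 S929
G1 X51.4659 Y46.8761 F1604
M5
G0 X161.1499 Y18.6626
M3 S929
G1 X122.7076 Y36.9244 F1604
G1 X197.7802 Y26.5509
M5
G0 X217.1340 Y58.9898
M3 S929
G1 X250.1255 Y36.9576 F1604
M5
G0 X13.1621 Y55.9984
M3 S929
G1 X70.0134 Y55.9984 F1604
G1 X70.0134 Y18.2238
G1 X13.1621 Y18.2238
G1 X13.1621 Y55.9984
M5
G0 X0.0000 Y0.0000

1 u = 1 mm; y_m = 75.5597 − y.

[1] `<path>` cubic bezier, #ff00ff→cut S929 F1604: (207.9548,33.9825) → (219.5183,40.9011) → (230.6285,46.2321) → (235.7716,57.2332)

[2] `<polygon>` closed polygon, #ff00ff→cut S929 F1604: (41.4651,34.5722) → (168.1430,68.8158) → (163.9518,31.4822) → (250.7309,67.2403) → (41.4651,34.5722) (closed)

[3] `<line>` line segment, #ff00ff→cut S929 F1604: (218.1934,55.0166) → (51.4659,46.8761)

[4] `<path>` open polyline, #ff00ff→cut S929 F1604: (161.1499,18.6626) → (122.7076,36.9244) → (197.7802,26.5509)

[5] `<line>` line segment, #ff00ff→cut S929 F1604: (217.1340,58.9898) → (250.1255,36.9576)

[6] `<rect>` rectangle, #ff00ff→cut S929 F1604: (13.1621,55.9984) → (70.0134,55.9984) → (70.0134,18.2238) → (13.1621,18.2238) → (13.1621,55.9984) (closed)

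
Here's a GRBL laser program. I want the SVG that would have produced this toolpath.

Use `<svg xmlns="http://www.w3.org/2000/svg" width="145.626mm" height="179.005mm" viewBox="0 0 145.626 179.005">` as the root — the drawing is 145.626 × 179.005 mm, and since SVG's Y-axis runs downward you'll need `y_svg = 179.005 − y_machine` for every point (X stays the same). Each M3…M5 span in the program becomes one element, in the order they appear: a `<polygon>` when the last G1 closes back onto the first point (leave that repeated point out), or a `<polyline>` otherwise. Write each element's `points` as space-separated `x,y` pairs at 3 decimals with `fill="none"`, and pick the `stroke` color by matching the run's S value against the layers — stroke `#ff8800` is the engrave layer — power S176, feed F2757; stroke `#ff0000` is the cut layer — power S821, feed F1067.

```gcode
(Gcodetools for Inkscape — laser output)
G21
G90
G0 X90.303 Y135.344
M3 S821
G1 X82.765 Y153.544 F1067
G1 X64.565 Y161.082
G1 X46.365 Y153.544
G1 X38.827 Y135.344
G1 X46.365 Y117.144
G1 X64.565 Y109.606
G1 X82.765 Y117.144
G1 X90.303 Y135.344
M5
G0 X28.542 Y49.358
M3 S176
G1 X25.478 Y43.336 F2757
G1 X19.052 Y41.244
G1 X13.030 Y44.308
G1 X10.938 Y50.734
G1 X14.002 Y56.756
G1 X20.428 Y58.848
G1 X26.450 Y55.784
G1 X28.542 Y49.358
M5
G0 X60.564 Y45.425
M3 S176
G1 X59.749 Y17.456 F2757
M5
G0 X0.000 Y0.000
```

Each laser-on run becomes one SVG element. Flip Y back into SVG space with y_svg = 179.005 − y_machine.

Run 1: S821 ⇒ cut layer `#ff0000`. The run returns to its start, so emit a `<polygon>` with points (Y-flipped): 90.303,43.661 82.765,25.461 64.565,17.923 46.365,25.461 38.827,43.661 46.365,61.861 64.565,69.399 82.765,61.861.

Run 2: the run's S176 means `#ff8800` (engrave). The run returns to its start, so emit a `<polygon>` with points (Y-flipped): 28.542,129.647 25.478,135.669 19.052,137.761 13.030,134.697 10.938,128.271 14.002,122.249 20.428,120.157 26.450,123.221.

Run 3: the run's S176 means `#ff8800` (engrave). The run is open, so emit a `<polyline>` with points (Y-flipped): 60.564,133.580 59.749,161.549.

<svg xmlns="http://www.w3.org/2000/svg" width="145.626mm" height="179.005mm" viewBox="0 0 145.626 179.005">
  <polygon points="90.303,43.661 82.765,25.461 64.565,17.923 46.365,25.461 38.827,43.661 46.365,61.861 64.565,69.399 82.765,61.861" fill="none" stroke="#ff0000"/>
  <polygon points="28.542,129.647 25.478,135.669 19.052,137.761 13.030,134.697 10.938,128.271 14.002,122.249 20.428,120.157 26.450,123.221" fill="none" stroke="#ff8800"/>
  <polyline points="60.564,133.580 59.749,161.549" fill="none" stroke="#ff8800"/>
</svg>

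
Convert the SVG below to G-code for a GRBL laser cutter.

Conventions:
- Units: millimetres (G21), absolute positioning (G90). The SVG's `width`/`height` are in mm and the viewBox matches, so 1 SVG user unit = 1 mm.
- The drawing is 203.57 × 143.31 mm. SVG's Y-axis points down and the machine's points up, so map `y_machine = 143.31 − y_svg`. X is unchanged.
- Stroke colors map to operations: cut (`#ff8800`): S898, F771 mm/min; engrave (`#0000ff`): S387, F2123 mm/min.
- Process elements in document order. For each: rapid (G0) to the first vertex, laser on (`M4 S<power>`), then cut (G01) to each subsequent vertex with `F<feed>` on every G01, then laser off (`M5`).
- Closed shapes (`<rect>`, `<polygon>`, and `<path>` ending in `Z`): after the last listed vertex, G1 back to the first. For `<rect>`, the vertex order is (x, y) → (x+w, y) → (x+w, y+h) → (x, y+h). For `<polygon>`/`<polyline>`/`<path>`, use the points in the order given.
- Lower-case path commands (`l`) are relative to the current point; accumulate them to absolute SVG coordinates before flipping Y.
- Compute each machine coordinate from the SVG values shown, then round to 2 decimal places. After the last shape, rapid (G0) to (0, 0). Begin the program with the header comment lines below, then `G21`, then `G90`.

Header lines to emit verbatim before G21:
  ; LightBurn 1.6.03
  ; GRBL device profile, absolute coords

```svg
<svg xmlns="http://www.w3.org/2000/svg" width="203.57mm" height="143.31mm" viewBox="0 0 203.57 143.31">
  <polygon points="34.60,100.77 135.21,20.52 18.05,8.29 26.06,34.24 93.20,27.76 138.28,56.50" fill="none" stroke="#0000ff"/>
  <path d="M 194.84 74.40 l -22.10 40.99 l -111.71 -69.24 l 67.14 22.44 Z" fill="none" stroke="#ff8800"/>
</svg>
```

; LightBurn 1.6.03
; GRBL device profile, absolute coords
G21
G90
G0 X34.60 Y42.54
M4 S387
G01 X135.21 Y122.79 F2123
G01 X18.05 Y135.02 F2123
G01 X26.06 Y109.07 F2123
G01 X93.20 Y115.55 F2123
G01 X138.28 Y86.81 F2123
G01 X34.60 Y42.54 F2123
M5
G0 X194.84 Y68.91
M4 S898
G01 X172.74 Y27.92 F771
G01 X61.03 Y97.16 F771
G01 X128.17 Y74.72 F771
G01 X194.84 Y68.91 F771
M5
G0 X0.00 Y0.00

1 u = 1 mm; y_m = 143.31 − y.

[1] `<polygon>` closed polygon, #0000ff→engrave S387 F2123: (34.60,42.54) → (135.21,122.79) → (18.05,135.02) → (26.06,109.07) → (93.20,115.55) → (138.28,86.81) → (34.60,42.54) (closed)

[2] `<path>` closed polygon, #ff8800→cut S898 F771: (194.84,68.91) → (172.74,27.92) → (61.03,97.16) → (128.17,74.72) → (194.84,68.91) (closed)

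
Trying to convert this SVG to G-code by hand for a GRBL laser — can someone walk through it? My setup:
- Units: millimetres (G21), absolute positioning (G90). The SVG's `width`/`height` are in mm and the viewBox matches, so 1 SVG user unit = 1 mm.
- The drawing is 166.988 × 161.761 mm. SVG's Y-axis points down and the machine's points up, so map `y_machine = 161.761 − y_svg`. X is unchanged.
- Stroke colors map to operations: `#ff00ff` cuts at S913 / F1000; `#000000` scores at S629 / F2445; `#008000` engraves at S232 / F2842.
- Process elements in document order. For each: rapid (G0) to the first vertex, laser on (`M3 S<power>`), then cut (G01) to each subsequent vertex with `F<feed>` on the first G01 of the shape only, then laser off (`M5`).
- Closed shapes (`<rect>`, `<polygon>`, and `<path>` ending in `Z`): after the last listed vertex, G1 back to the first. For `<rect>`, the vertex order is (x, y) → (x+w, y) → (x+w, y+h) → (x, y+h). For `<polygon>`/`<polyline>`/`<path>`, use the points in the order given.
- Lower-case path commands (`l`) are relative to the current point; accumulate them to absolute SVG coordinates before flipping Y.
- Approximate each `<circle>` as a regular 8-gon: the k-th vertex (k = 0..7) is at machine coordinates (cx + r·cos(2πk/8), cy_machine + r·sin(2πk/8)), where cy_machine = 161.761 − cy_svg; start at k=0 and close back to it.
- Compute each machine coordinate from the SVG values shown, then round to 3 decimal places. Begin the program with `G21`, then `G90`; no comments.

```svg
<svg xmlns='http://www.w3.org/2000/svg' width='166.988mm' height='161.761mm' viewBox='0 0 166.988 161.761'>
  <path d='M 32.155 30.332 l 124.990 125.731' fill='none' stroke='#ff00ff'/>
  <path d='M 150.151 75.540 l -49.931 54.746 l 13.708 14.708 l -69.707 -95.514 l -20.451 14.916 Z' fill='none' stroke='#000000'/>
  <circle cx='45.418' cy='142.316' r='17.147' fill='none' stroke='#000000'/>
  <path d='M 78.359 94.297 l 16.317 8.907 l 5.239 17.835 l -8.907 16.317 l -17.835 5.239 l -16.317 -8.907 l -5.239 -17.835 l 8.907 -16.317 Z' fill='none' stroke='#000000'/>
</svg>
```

G21
G90
G0 X32.155 Y131.429
M3 S913
G01 X157.145 Y5.698 F1000
M5
G0 X150.151 Y86.221
M3 S629
G01 X100.220 Y31.475 F2445
G01 X113.928 Y16.767
G01 X44.221 Y112.281
G01 X23.770 Y97.365
G01 X150.151 Y86.221
M5
G0 X62.565 Y19.445
M3 S629
G01 X57.543 Y31.570 F2445
G01 X45.418 Y36.592
G01 X33.293 Y31.570
G01 X28.271 Y19.445
G01 X33.293 Y7.320
G01 X45.418 Y2.298
G01 X57.543 Y7.320
G01 X62.565 Y19.445
M5
G0 X78.359 Y67.464
M3 S629
G01 X94.676 Y58.557 F2445
G01 X99.915 Y40.722
G01 X91.008 Y24.405
G01 X73.173 Y19.166
G01 X56.856 Y28.073
G01 X51.617 Y45.908
G01 X60.524 Y62.225
G01 X78.359 Y67.464
M5

viewBox `0 0 166.988 161.761` with mm width/height → 1 unit = 1 mm. Flip: y_m = 161.761 − y_svg.

**Shape 1** — `<path>` line segment, stroke `#ff00ff` → cut (S913, F1000). Machine vertices: (32.155,131.429) → (157.145,5.698). Open path.

**Shape 2** — `<path>` closed polygon, stroke `#000000` → score (S629, F2445). Machine vertices: (150.151,86.221) → (100.220,31.475) → (113.928,16.767) → (44.221,112.281) → (23.770,97.365) → (150.151,86.221). Closed: final G1 returns to the first vertex.

**Shape 3** — `<circle>` circle, stroke `#000000` → score (S629, F2445). Machine vertices: (62.565,19.445) → (57.543,31.570) → (45.418,36.592) → (33.293,31.570) → (28.271,19.445) → (33.293,7.320) → (45.418,2.298) → (57.543,7.320) → (62.565,19.445). Closed: final G1 returns to the first vertex.

**Shape 4** — `<path>` regular polygon, stroke `#000000` → score (S629, F2445). Machine vertices: (78.359,67.464) → (94.676,58.557) → (99.915,40.722) → (91.008,24.405) → (73.173,19.166) → (56.856,28.073) → (51.617,45.908) → (60.524,62.225) → (78.359,67.464). Closed: final G1 returns to the first vertex.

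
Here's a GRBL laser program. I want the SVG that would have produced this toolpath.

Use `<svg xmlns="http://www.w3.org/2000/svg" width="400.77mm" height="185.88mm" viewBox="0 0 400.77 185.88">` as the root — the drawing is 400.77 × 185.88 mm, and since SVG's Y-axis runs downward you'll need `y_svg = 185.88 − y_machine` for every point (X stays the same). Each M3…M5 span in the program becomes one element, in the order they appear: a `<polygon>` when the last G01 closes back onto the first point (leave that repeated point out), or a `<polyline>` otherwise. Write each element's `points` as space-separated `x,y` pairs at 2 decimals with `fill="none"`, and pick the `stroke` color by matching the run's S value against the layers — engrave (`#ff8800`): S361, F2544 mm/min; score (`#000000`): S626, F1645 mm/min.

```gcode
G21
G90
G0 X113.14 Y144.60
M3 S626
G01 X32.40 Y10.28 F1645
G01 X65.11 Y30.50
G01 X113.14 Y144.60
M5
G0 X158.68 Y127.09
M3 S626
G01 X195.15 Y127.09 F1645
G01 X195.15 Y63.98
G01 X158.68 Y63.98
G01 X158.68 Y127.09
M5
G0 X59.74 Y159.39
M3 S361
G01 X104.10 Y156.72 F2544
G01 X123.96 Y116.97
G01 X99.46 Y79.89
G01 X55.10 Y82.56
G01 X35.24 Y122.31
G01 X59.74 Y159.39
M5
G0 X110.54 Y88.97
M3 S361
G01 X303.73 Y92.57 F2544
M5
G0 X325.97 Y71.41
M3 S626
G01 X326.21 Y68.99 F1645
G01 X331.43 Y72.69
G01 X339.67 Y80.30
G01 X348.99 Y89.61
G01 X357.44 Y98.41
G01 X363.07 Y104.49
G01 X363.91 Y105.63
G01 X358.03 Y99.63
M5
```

<svg xmlns="http://www.w3.org/2000/svg" width="400.77mm" height="185.88mm" viewBox="0 0 400.77 185.88">
  <polygon points="113.14,41.28 32.40,175.60 65.11,155.38" fill="none" stroke="#000000"/>
  <polygon points="158.68,58.79 195.15,58.79 195.15,121.90 158.68,121.90" fill="none" stroke="#000000"/>
  <polygon points="59.74,26.49 104.10,29.16 123.96,68.91 99.46,105.99 55.10,103.32 35.24,63.57" fill="none" stroke="#ff8800"/>
  <polyline points="110.54,96.91 303.73,93.31" fill="none" stroke="#ff8800"/>
  <polyline points="325.97,114.47 326.21,116.89 331.43,113.19 339.67,105.58 348.99,96.27 357.44,87.47 363.07,81.39 363.91,80.25 358.03,86.25" fill="none" stroke="#000000"/>
</svg>

y_svg = 185.88 − y_m.

[1] S626→`#000000` (score); closed run; points: 113.14,41.28 32.40,175.60 65.11,155.38

[2] S626→`#000000` (score); closed run; points: 158.68,58.79 195.15,58.79 195.15,121.90 158.68,121.90

[3] S361→`#ff8800` (engrave); closed run; points: 59.74,26.49 104.10,29.16 123.96,68.91 99.46,105.99 55.10,103.32 35.24,63.57

[4] S361→`#ff8800` (engrave); open run; points: 110.54,96.91 303.73,93.31

[5] S626→`#000000` (score); open run; points: 325.97,114.47 326.21,116.89 331.43,113.19 339.67,105.58 348.99,96.27 357.44,87.47 363.07,81.39 363.91,80.25 358.03,86.25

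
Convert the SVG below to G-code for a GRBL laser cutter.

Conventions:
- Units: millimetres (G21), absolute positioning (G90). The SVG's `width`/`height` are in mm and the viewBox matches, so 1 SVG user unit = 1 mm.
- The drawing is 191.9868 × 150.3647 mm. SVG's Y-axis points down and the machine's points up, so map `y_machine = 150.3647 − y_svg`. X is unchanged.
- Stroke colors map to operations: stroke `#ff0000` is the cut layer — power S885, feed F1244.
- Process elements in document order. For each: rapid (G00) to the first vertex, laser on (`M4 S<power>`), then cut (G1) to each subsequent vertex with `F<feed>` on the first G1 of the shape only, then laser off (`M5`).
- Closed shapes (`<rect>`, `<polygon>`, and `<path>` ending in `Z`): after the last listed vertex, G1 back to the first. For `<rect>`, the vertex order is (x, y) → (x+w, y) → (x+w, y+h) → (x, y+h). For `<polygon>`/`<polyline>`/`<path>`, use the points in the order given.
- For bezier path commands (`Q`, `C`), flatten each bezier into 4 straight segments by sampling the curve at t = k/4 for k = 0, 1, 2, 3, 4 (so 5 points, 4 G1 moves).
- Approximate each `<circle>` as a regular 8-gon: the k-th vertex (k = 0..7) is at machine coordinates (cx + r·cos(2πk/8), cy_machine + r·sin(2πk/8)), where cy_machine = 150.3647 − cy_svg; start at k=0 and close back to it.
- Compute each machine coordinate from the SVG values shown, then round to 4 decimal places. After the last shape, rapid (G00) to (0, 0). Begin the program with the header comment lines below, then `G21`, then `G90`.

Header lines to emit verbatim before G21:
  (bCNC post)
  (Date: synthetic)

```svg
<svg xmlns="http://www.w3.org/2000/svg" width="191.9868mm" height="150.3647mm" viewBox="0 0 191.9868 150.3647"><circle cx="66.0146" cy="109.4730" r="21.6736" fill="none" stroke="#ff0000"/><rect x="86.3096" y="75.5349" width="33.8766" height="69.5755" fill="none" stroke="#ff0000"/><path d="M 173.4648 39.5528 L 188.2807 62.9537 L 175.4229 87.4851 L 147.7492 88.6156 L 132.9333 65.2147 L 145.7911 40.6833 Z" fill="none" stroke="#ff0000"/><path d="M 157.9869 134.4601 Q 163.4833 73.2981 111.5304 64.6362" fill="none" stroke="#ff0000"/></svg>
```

(bCNC post)
(Date: synthetic)
G21
G90
G00 X87.6882 Y40.8917
M4 S885
G1 X81.3401 Y56.2172 F1244
G1 X66.0146 Y62.5653
G1 X50.6891 Y56.2172
G1 X44.3410 Y40.8917
G1 X50.6891 Y25.5662
G1 X66.0146 Y19.2181
G1 X81.3401 Y25.5662
G1 X87.6882 Y40.8917
M5
G00 X86.3096 Y74.8298
M4 S885
G1 X120.1862 Y74.8298 F1244
G1 X120.1862 Y5.2543
G1 X86.3096 Y5.2543
G1 X86.3096 Y74.8298
M5
G00 X173.4648 Y110.8119
M4 S885
G1 X188.2807 Y87.4110 F1244
G1 X175.4229 Y62.8796
G1 X147.7492 Y61.7491
G1 X132.9333 Y85.1500
G1 X145.7911 Y109.6814
G1 X173.4648 Y110.8119
M5
G00 X157.9869 Y15.9046
M4 S885
G1 X157.1445 Y43.2043 F1244
G1 X149.1210 Y63.9416
G1 X133.9163 Y78.1163
G1 X111.5304 Y85.7285
M5
G00 X0.0000 Y0.0000

viewBox `0 0 191.9868 150.3647` with mm width/height → 1 unit = 1 mm. Flip: y_m = 150.3647 − y_svg.

**Shape 1** — `<circle>` circle, stroke `#ff0000` → cut (S885, F1244). Machine vertices: (87.6882,40.8917) → (81.3401,56.2172) → (66.0146,62.5653) → (50.6891,56.2172) → (44.3410,40.8917) → (50.6891,25.5662) → (66.0146,19.2181) → (81.3401,25.5662) → (87.6882,40.8917). Closed: final G1 returns to the first vertex.

**Shape 2** — `<rect>` rectangle, stroke `#ff0000` → cut (S885, F1244). Machine vertices: (86.3096,74.8298) → (120.1862,74.8298) → (120.1862,5.2543) → (86.3096,5.2543) → (86.3096,74.8298). Closed: final G1 returns to the first vertex.

**Shape 3** — `<path>` regular polygon, stroke `#ff0000` → cut (S885, F1244). Machine vertices: (173.4648,110.8119) → (188.2807,87.4110) → (175.4229,62.8796) → (147.7492,61.7491) → (132.9333,85.1500) → (145.7911,109.6814) → (173.4648,110.8119). Closed: final G1 returns to the first vertex.

**Shape 4** — `<path>` quadratic bezier, stroke `#ff0000` → cut (S885, F1244). Control points (SVG): P0=(157.9869,134.4601), P1=(163.4833,73.2981), P2=(111.5304,64.6362); sampled at t=k/4. Machine vertices: (157.9869,15.9046) → (157.1445,43.2043) → (149.1210,63.9416) → (133.9163,78.1163) → (111.5304,85.7285). Open path.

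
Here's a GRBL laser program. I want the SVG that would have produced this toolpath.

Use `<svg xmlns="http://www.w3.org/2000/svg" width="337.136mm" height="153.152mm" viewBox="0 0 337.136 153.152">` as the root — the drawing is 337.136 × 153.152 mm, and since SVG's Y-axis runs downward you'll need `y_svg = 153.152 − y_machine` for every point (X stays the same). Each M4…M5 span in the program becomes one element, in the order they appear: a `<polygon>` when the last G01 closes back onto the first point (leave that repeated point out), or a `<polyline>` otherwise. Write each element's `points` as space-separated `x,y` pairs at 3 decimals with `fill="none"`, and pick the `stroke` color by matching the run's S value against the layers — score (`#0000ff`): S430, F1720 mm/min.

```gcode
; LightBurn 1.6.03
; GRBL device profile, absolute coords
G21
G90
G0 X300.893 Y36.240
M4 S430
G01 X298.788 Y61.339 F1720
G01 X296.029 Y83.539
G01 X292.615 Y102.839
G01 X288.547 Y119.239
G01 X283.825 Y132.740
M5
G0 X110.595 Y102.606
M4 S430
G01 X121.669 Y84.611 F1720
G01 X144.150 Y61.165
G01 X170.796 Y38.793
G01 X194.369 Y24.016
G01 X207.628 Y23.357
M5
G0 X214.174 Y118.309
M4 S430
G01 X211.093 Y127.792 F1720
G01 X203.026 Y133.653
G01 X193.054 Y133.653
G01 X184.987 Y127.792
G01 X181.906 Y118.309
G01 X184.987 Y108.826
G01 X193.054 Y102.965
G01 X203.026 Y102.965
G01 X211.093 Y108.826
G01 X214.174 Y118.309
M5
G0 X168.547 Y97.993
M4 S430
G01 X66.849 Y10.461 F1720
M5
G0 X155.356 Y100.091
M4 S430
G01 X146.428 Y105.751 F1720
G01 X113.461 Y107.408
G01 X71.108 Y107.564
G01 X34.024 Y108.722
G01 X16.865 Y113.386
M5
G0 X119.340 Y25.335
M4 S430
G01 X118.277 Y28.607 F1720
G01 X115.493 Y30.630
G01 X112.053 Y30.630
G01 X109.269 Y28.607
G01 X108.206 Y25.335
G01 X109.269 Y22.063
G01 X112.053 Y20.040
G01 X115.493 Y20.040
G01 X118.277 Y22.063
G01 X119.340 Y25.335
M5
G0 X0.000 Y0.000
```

<svg xmlns="http://www.w3.org/2000/svg" width="337.136mm" height="153.152mm" viewBox="0 0 337.136 153.152">
  <polyline points="300.893,116.912 298.788,91.813 296.029,69.613 292.615,50.313 288.547,33.913 283.825,20.412" fill="none" stroke="#0000ff"/>
  <polyline points="110.595,50.546 121.669,68.541 144.150,91.987 170.796,114.359 194.369,129.136 207.628,129.795" fill="none" stroke="#0000ff"/>
  <polygon points="214.174,34.843 211.093,25.360 203.026,19.499 193.054,19.499 184.987,25.360 181.906,34.843 184.987,44.326 193.054,50.187 203.026,50.187 211.093,44.326" fill="none" stroke="#0000ff"/>
  <polyline points="168.547,55.159 66.849,142.691" fill="none" stroke="#0000ff"/>
  <polyline points="155.356,53.061 146.428,47.401 113.461,45.744 71.108,45.588 34.024,44.430 16.865,39.766" fill="none" stroke="#0000ff"/>
  <polygon points="119.340,127.817 118.277,124.545 115.493,122.522 112.053,122.522 109.269,124.545 108.206,127.817 109.269,131.089 112.053,133.112 115.493,133.112 118.277,131.089" fill="none" stroke="#0000ff"/>
</svg>

y_svg = 153.152 − y_m. Every run uses S430, so all elements get stroke `#0000ff` (score).

[1] open run; points: 300.893,116.912 298.788,91.813 296.029,69.613 292.615,50.313 288.547,33.913 283.825,20.412

[2] open run; points: 110.595,50.546 121.669,68.541 144.150,91.987 170.796,114.359 194.369,129.136 207.628,129.795

[3] closed run; points: 214.174,34.843 211.093,25.360 203.026,19.499 193.054,19.499 184.987,25.360 181.906,34.843 184.987,44.326 193.054,50.187 203.026,50.187 211.093,44.326

[4] open run; points: 168.547,55.159 66.849,142.691

[5] open run; points: 155.356,53.061 146.428,47.401 113.461,45.744 71.108,45.588 34.024,44.430 16.865,39.766

[6] closed run; points: 119.340,127.817 118.277,124.545 115.493,122.522 112.053,122.522 109.269,124.545 108.206,127.817 109.269,131.089 112.053,133.112 115.493,133.112 118.277,131.089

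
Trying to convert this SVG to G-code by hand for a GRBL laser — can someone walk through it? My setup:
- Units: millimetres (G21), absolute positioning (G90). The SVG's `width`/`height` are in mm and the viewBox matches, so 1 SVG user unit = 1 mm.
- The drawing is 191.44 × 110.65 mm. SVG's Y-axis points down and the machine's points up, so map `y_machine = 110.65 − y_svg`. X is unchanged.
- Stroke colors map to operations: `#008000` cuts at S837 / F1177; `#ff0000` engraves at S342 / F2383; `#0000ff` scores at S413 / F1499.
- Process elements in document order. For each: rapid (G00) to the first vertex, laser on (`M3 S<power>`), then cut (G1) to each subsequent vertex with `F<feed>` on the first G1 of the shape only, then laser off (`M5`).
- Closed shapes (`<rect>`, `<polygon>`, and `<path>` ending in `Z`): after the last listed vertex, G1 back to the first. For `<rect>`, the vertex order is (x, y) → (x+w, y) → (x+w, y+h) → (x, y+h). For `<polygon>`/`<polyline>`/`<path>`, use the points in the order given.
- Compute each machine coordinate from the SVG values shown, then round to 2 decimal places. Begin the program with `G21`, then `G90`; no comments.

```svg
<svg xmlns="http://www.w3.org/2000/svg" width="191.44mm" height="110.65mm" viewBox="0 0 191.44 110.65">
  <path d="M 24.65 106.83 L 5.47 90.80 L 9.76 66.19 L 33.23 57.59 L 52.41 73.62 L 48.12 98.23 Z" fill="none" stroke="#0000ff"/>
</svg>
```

G21
G90
G00 X24.65 Y3.82
M3 S413
G1 X5.47 Y19.85 F1499
G1 X9.76 Y44.46
G1 X33.23 Y53.06
G1 X52.41 Y37.03
G1 X48.12 Y12.42
G1 X24.65 Y3.82
M5

1 u = 1 mm; y_m = 110.65 − y.

[1] `<path>` regular polygon, #0000ff→score S413 F1499: (24.65,3.82) → (5.47,19.85) → (9.76,44.46) → (33.23,53.06) → (52.41,37.03) → (48.12,12.42) → (24.65,3.82) (closed)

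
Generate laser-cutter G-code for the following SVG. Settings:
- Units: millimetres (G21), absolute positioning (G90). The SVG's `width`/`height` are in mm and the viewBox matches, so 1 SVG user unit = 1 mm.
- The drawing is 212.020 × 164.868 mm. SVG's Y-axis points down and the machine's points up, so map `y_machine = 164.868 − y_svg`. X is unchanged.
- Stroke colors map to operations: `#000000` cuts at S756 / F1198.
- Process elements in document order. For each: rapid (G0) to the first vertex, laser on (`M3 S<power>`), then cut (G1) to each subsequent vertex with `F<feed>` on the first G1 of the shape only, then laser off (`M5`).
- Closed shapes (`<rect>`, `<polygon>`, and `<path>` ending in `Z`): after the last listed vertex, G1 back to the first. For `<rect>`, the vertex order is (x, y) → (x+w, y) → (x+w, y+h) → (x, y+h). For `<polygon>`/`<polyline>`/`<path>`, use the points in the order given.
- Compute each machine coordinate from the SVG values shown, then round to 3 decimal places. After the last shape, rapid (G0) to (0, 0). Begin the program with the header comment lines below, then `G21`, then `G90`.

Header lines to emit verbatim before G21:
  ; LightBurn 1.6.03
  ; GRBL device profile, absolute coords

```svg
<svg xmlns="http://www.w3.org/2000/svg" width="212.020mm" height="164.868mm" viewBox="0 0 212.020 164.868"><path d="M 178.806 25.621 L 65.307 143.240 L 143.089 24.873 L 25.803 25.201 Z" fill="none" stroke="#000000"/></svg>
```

1 u = 1 mm; y_m = 164.868 − y.

[1] `<path>` closed polygon, #000000→cut S756 F1198: (178.806,139.247) → (65.307,21.628) → (143.089,139.995) → (25.803,139.667) → (178.806,139.247) (closed)

; LightBurn 1.6.03
; GRBL device profile, absolute coords
G21
G90
G0 X178.806 Y139.247
M3 S756
G1 X65.307 Y21.628 F1198
G1 X143.089 Y139.995
G1 X25.803 Y139.667
G1 X178.806 Y139.247
M5
G0 X0.000 Y0.000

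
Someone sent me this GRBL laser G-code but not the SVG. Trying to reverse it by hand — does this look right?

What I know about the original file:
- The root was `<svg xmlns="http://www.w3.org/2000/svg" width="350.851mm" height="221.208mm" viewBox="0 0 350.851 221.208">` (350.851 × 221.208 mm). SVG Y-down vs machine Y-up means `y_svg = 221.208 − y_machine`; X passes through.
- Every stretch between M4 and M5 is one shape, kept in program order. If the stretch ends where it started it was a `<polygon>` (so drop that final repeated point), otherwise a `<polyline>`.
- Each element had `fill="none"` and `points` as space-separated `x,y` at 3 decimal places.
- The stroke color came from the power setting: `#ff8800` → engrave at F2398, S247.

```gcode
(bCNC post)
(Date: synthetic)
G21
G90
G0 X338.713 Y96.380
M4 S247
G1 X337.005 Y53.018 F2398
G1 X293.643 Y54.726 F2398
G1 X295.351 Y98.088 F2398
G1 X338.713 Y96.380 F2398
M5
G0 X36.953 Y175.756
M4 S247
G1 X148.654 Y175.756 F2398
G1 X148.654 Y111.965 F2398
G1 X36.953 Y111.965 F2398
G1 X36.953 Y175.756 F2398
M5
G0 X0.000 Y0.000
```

y_svg = 221.208 − y_m. Every run uses S247, so all elements get stroke `#ff8800` (engrave).

[1] closed run; points: 338.713,124.828 337.005,168.190 293.643,166.482 295.351,123.120

[2] closed run; points: 36.953,45.452 148.654,45.452 148.654,109.243 36.953,109.243

<svg xmlns="http://www.w3.org/2000/svg" width="350.851mm" height="221.208mm" viewBox="0 0 350.851 221.208">
  <polygon points="338.713,124.828 337.005,168.190 293.643,166.482 295.351,123.120" fill="none" stroke="#ff8800"/>
  <polygon points="36.953,45.452 148.654,45.452 148.654,109.243 36.953,109.243" fill="none" stroke="#ff8800"/>
</svg>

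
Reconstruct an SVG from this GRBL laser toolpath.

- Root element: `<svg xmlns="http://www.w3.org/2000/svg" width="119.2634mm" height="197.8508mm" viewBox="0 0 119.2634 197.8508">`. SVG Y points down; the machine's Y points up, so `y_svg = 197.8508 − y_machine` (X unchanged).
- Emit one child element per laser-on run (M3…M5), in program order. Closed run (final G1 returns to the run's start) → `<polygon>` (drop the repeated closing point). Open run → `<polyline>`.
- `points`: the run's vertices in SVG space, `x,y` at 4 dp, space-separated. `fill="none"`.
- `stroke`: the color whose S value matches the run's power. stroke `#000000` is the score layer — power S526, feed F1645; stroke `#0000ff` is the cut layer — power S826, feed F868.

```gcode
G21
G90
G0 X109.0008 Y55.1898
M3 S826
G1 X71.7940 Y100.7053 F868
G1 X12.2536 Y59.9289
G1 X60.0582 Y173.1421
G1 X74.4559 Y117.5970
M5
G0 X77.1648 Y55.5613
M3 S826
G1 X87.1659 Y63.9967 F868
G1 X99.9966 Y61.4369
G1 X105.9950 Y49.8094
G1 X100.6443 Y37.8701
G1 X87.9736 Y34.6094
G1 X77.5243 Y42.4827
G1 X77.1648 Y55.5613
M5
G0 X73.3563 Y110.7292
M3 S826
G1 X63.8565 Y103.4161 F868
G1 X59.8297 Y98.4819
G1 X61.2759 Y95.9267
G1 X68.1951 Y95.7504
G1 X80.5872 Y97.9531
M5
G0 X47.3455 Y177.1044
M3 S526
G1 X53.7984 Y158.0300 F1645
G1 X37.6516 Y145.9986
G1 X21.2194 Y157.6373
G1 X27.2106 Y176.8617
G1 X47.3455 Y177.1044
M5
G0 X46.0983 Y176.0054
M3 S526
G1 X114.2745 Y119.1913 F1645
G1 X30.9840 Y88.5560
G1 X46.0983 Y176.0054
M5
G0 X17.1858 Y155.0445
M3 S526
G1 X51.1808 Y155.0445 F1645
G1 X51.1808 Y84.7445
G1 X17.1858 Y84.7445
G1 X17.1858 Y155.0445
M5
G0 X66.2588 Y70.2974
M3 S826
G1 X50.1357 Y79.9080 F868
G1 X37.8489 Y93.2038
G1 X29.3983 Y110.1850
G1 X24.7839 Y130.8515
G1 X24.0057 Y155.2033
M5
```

<svg xmlns="http://www.w3.org/2000/svg" width="119.2634mm" height="197.8508mm" viewBox="0 0 119.2634 197.8508">
  <polyline points="109.0008,142.6610 71.7940,97.1455 12.2536,137.9219 60.0582,24.7087 74.4559,80.2538" fill="none" stroke="#0000ff"/>
  <polygon points="77.1648,142.2895 87.1659,133.8541 99.9966,136.4139 105.9950,148.0414 100.6443,159.9807 87.9736,163.2414 77.5243,155.3681" fill="none" stroke="#0000ff"/>
  <polyline points="73.3563,87.1216 63.8565,94.4347 59.8297,99.3689 61.2759,101.9241 68.1951,102.1004 80.5872,99.8977" fill="none" stroke="#0000ff"/>
  <polygon points="47.3455,20.7464 53.7984,39.8208 37.6516,51.8522 21.2194,40.2135 27.2106,20.9891" fill="none" stroke="#000000"/>
  <polygon points="46.0983,21.8454 114.2745,78.6595 30.9840,109.2948" fill="none" stroke="#000000"/>
  <polygon points="17.1858,42.8063 51.1808,42.8063 51.1808,113.1063 17.1858,113.1063" fill="none" stroke="#000000"/>
  <polyline points="66.2588,127.5534 50.1357,117.9428 37.8489,104.6470 29.3983,87.6658 24.7839,66.9993 24.0057,42.6475" fill="none" stroke="#0000ff"/>
</svg>

Each laser-on run becomes one SVG element. Flip Y back into SVG space with y_svg = 197.8508 − y_machine.

Run 1: the run's S826 means `#0000ff` (cut). The run is open, so emit a `<polyline>` with points (Y-flipped): 109.0008,142.6610 71.7940,97.1455 12.2536,137.9219 60.0582,24.7087 74.4559,80.2538.

Run 2: S826 ⇒ cut layer `#0000ff`. The run returns to its start, so emit a `<polygon>` with points (Y-flipped): 77.1648,142.2895 87.1659,133.8541 99.9966,136.4139 105.9950,148.0414 100.6443,159.9807 87.9736,163.2414 77.5243,155.3681.

Run 3: power S826 maps to stroke `#0000ff` (cut). The run is open, so emit a `<polyline>` with points (Y-flipped): 73.3563,87.1216 63.8565,94.4347 59.8297,99.3689 61.2759,101.9241 68.1951,102.1004 80.5872,99.8977.

Run 4: power S526 maps to stroke `#000000` (score). The run returns to its start, so emit a `<polygon>` with points (Y-flipped): 47.3455,20.7464 53.7984,39.8208 37.6516,51.8522 21.2194,40.2135 27.2106,20.9891.

Run 5: the run's S526 means `#000000` (score). The run returns to its start, so emit a `<polygon>` with points (Y-flipped): 46.0983,21.8454 114.2745,78.6595 30.9840,109.2948.

Run 6: the run's S526 means `#000000` (score). The run returns to its start, so emit a `<polygon>` with points (Y-flipped): 17.1858,42.8063 51.1808,42.8063 51.1808,113.1063 17.1858,113.1063.

Run 7: the run's S826 means `#0000ff` (cut). The run is open, so emit a `<polyline>` with points (Y-flipped): 66.2588,127.5534 50.1357,117.9428 37.8489,104.6470 29.3983,87.6658 24.7839,66.9993 24.0057,42.6475.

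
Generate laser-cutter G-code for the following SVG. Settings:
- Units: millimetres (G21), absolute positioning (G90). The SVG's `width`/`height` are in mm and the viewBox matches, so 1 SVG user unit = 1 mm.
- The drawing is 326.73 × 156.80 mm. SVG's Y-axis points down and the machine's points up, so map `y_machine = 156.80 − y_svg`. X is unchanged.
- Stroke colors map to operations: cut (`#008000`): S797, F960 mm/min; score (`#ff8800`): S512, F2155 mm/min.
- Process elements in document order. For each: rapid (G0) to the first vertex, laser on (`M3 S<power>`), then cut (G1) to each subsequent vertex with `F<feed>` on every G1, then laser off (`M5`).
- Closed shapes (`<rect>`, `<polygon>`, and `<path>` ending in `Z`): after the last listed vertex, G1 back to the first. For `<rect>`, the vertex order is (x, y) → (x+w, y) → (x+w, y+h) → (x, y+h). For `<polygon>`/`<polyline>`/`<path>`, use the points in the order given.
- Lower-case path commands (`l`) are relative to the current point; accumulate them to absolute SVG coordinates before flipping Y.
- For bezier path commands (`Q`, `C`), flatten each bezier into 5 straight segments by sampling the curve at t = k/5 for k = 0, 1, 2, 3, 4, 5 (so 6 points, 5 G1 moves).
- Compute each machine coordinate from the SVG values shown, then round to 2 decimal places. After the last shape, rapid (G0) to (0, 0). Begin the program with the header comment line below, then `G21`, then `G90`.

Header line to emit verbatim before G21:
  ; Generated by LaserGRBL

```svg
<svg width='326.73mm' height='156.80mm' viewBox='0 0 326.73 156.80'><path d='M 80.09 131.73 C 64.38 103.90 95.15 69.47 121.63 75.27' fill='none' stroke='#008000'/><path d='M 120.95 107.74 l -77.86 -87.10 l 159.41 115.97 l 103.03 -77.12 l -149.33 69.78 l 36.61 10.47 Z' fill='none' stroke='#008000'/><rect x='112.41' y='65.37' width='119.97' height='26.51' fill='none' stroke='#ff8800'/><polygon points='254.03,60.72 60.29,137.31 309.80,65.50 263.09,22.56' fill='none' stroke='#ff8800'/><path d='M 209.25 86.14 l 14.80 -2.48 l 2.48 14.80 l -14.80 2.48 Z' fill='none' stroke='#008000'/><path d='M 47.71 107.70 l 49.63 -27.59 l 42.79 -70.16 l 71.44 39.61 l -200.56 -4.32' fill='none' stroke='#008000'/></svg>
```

; Generated by LaserGRBL
G21
G90
G0 X80.09 Y25.07
M3 S797
G1 X75.84 Y42.19 F960
G1 X80.30 Y58.64 F960
G1 X91.04 Y72.18 F960
G1 X105.63 Y80.56 F960
G1 X121.63 Y81.53 F960
M5
G0 X120.95 Y49.06
M3 S797
G1 X43.09 Y136.16 F960
G1 X202.50 Y20.19 F960
G1 X305.53 Y97.31 F960
G1 X156.20 Y27.53 F960
G1 X192.81 Y17.06 F960
G1 X120.95 Y49.06 F960
M5
G0 X112.41 Y91.43
M3 S512
G1 X232.38 Y91.43 F2155
G1 X232.38 Y64.92 F2155
G1 X112.41 Y64.92 F2155
G1 X112.41 Y91.43 F2155
M5
G0 X254.03 Y96.08
M3 S512
G1 X60.29 Y19.49 F2155
G1 X309.80 Y91.30 F2155
G1 X263.09 Y134.24 F2155
G1 X254.03 Y96.08 F2155
M5
G0 X209.25 Y70.66
M3 S797
G1 X224.05 Y73.14 F960
G1 X226.53 Y58.34 F960
G1 X211.73 Y55.86 F960
G1 X209.25 Y70.66 F960
M5
G0 X47.71 Y49.10
M3 S797
G1 X97.34 Y76.69 F960
G1 X140.13 Y146.85 F960
G1 X211.57 Y107.24 F960
G1 X11.01 Y111.56 F960
M5
G0 X0.00 Y0.00

viewBox `0 0 326.73 156.80` with mm width/height → 1 unit = 1 mm. Flip: y_m = 156.80 − y_svg.

**Shape 1** — `<path>` cubic bezier, stroke `#008000` → cut (S797, F960). Control points (SVG): P0=(80.09,131.73), P1=(64.38,103.90), P2=(95.15,69.47), P3=(121.63,75.27); sampled at t=k/5. Machine vertices: (80.09,25.07) → (75.84,42.19) → (80.30,58.64) → (91.04,72.18) → (105.63,80.56) → (121.63,81.53). Open path.

**Shape 2** — `<path>` closed polygon, stroke `#008000` → cut (S797, F960). Machine vertices: (120.95,49.06) → (43.09,136.16) → (202.50,20.19) → (305.53,97.31) → (156.20,27.53) → (192.81,17.06) → (120.95,49.06). Closed: final G1 returns to the first vertex.

**Shape 3** — `<rect>` rectangle, stroke `#ff8800` → score (S512, F2155). Machine vertices: (112.41,91.43) → (232.38,91.43) → (232.38,64.92) → (112.41,64.92) → (112.41,91.43). Closed: final G1 returns to the first vertex.

**Shape 4** — `<polygon>` closed polygon, stroke `#ff8800` → score (S512, F2155). Machine vertices: (254.03,96.08) → (60.29,19.49) → (309.80,91.30) → (263.09,134.24) → (254.03,96.08). Closed: final G1 returns to the first vertex.

**Shape 5** — `<path>` regular polygon, stroke `#008000` → cut (S797, F960). Machine vertices: (209.25,70.66) → (224.05,73.14) → (226.53,58.34) → (211.73,55.86) → (209.25,70.66). Closed: final G1 returns to the first vertex.

**Shape 6** — `<path>` open polyline, stroke `#008000` → cut (S797, F960). Machine vertices: (47.71,49.10) → (97.34,76.69) → (140.13,146.85) → (211.57,107.24) → (11.01,111.56). Open path.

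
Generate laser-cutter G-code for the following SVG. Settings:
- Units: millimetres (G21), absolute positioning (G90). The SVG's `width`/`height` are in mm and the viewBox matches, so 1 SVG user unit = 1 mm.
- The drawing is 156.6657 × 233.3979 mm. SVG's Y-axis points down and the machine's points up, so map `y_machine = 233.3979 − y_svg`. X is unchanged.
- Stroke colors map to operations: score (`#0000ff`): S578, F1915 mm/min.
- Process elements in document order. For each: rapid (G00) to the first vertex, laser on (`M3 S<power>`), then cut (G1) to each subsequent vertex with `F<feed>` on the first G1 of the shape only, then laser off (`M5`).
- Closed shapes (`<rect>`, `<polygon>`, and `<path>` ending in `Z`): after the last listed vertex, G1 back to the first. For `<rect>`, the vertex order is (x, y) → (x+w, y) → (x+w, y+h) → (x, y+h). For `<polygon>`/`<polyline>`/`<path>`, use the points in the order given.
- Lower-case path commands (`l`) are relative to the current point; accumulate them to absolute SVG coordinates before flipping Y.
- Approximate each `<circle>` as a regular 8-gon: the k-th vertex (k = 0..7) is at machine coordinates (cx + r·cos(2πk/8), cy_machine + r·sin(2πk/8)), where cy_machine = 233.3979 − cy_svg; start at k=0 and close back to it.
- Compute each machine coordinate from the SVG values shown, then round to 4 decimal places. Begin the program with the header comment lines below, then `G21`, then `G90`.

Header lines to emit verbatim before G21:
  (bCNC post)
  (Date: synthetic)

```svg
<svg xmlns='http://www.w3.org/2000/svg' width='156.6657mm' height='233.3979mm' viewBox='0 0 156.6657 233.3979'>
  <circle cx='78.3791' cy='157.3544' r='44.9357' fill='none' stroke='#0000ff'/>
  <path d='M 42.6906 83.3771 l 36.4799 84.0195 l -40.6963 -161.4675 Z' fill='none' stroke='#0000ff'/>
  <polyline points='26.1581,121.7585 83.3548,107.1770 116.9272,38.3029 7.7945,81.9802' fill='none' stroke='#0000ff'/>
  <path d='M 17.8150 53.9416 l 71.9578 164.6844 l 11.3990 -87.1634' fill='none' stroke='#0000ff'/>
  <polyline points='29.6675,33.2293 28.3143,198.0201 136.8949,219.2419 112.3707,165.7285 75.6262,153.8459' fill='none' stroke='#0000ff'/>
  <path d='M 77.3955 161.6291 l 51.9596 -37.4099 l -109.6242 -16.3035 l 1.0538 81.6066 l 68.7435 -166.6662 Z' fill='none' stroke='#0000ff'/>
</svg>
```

(bCNC post)
(Date: synthetic)
G21
G90
G00 X123.3148 Y76.0435
M3 S578
G1 X110.1534 Y107.8178 F1915
G1 X78.3791 Y120.9792
G1 X46.6048 Y107.8178
G1 X33.4434 Y76.0435
G1 X46.6048 Y44.2692
G1 X78.3791 Y31.1078
G1 X110.1534 Y44.2692
G1 X123.3148 Y76.0435
M5
G00 X42.6906 Y150.0208
M3 S578
G1 X79.1705 Y66.0013 F1915
G1 X38.4742 Y227.4688
G1 X42.6906 Y150.0208
M5
G00 X26.1581 Y111.6394
M3 S578
G1 X83.3548 Y126.2209 F1915
G1 X116.9272 Y195.0950
G1 X7.7945 Y151.4177
M5
G00 X17.8150 Y179.4563
M3 S578
G1 X89.7728 Y14.7719 F1915
G1 X101.1718 Y101.9353
M5
G00 X29.6675 Y200.1686
M3 S578
G1 X28.3143 Y35.3778 F1915
G1 X136.8949 Y14.1560
G1 X112.3707 Y67.6694
G1 X75.6262 Y79.5520
M5
G00 X77.3955 Y71.7688
M3 S578
G1 X129.3551 Y109.1787 F1915
G1 X19.7309 Y125.4822
G1 X20.7847 Y43.8756
G1 X89.5282 Y210.5418
G1 X77.3955 Y71.7688
M5

viewBox `0 0 156.6657 233.3979` with mm width/height → 1 unit = 1 mm. Flip: y_m = 233.3979 − y_svg.

**Shape 1** — `<circle>` circle, stroke `#0000ff` → score (S578, F1915). Machine vertices: (123.3148,76.0435) → (110.1534,107.8178) → (78.3791,120.9792) → (46.6048,107.8178) → (33.4434,76.0435) → (46.6048,44.2692) → (78.3791,31.1078) → (110.1534,44.2692) → (123.3148,76.0435). Closed: final G1 returns to the first vertex.

**Shape 2** — `<path>` closed polygon, stroke `#0000ff` → score (S578, F1915). Machine vertices: (42.6906,150.0208) → (79.1705,66.0013) → (38.4742,227.4688) → (42.6906,150.0208). Closed: final G1 returns to the first vertex.

**Shape 3** — `<polyline>` open polyline, stroke `#0000ff` → score (S578, F1915). Machine vertices: (26.1581,111.6394) → (83.3548,126.2209) → (116.9272,195.0950) → (7.7945,151.4177). Open path.

**Shape 4** — `<path>` open polyline, stroke `#0000ff` → score (S578, F1915). Machine vertices: (17.8150,179.4563) → (89.7728,14.7719) → (101.1718,101.9353). Open path.

**Shape 5** — `<polyline>` open polyline, stroke `#0000ff` → score (S578, F1915). Machine vertices: (29.6675,200.1686) → (28.3143,35.3778) → (136.8949,14.1560) → (112.3707,67.6694) → (75.6262,79.5520). Open path.

**Shape 6** — `<path>` closed polygon, stroke `#0000ff` → score (S578, F1915). Machine vertices: (77.3955,71.7688) → (129.3551,109.1787) → (19.7309,125.4822) → (20.7847,43.8756) → (89.5282,210.5418) → (77.3955,71.7688). Closed: final G1 returns to the first vertex.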